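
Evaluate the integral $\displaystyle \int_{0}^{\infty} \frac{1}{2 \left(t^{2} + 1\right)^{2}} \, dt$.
$\frac{\pi}{8}$

Recall the elementary integral
$$J(a) = \int_{0}^{\infty} \frac{1}{2 \left(a^{2} + t^{2}\right)} \, dt = \frac{\pi}{4 a}.$$

Differentiating under the integral sign with respect to $a$,
$$\frac{dJ}{da} = \int_{0}^{\infty} - \frac{a}{\left(a^{2} + t^{2}\right)^{2}} \, dt = - \frac{\pi}{4 a^{2}},$$
so $\int_{0}^{\infty} \frac{1}{2 \left(a^{2} + t^{2}\right)^{2}} \, dt = \frac{\pi}{8 a^{3}}$.

Setting $a = 1$:
$$I = \frac{\pi}{8}.$$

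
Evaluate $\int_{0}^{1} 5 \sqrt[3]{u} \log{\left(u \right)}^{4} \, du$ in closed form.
$\frac{3645}{128}$

Consider the simpler parametrised integral
$$J(a) = \int_{0}^{1} 5 u^{a} \, du = \frac{5}{a + 1}.$$

Differentiating under the integral sign brings down a factor of $\ln u$:
$$\frac{dJ}{da} = \int_{0}^{1} 5 u^{a} \log{\left(u \right)} \, du = - \frac{5}{\left(a + 1\right)^{2}}.$$

Repeating $4$ times in total — each differentiation brings down another $\ln u$ — gives
$$\frac{d^{4}J}{da^{4}} = \int_{0}^{1} 5 u^{a} \log{\left(u \right)}^{4} \, du = \frac{120}{\left(a + 1\right)^{5}},$$
and the integrand here is exactly the target integrand, so $I = \frac{120}{\left(a + 1\right)^{5}}$.

Setting $a = \frac{1}{3}$:
$$I = \frac{3645}{128}.$$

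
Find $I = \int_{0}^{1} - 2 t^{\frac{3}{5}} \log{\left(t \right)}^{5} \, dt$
$\frac{234375}{16384}$

Start from the elementary integral
$$J(a) = \int_{0}^{1} - 2 t^{a} \, dt = - \frac{2}{a + 1}.$$

Differentiating under the integral sign brings down a factor of $\ln t$:
$$\frac{dJ}{da} = \int_{0}^{1} - 2 t^{a} \log{\left(t \right)} \, dt = \frac{2}{\left(a + 1\right)^{2}}.$$

Repeating $5$ times in total — each differentiation brings down another $\ln t$ — gives
$$\frac{d^{5}J}{da^{5}} = \int_{0}^{1} - 2 t^{a} \log{\left(t \right)}^{5} \, dt = \frac{240}{\left(a + 1\right)^{6}},$$
and the integrand here is exactly the target integrand, so $I = \frac{240}{\left(a + 1\right)^{6}}$.

Setting $a = \frac{3}{5}$:
$$I = \frac{234375}{16384}.$$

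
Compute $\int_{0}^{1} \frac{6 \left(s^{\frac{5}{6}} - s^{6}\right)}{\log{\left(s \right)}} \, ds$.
$\log{\left(\frac{1771561}{5489031744} \right)}$

Replace the exponent $\frac{5}{6}$ by a parameter $a$: let $I(a) = \int_{0}^{1} \frac{6 \left(- s^{6} + s^{a}\right)}{\log{\left(s \right)}} \, ds$.

Since $\dfrac{\partial}{\partial a}\,s^{a} = s^{a} \ln s$, the $\ln s$ in the denominator cancels and
$$\frac{dI}{da} = \int_{0}^{1} 6 s^{a} \, ds = 6 \left[\frac{s^{a+1}}{a+1}\right]_0^1 = \frac{6}{a + 1}.$$

Integrating with respect to $a$ gives $I(a) = \log{\left(\frac{\left(a + 1\right)^{6}}{117649} \right)} + C$.

At $a = 6$ the integrand is identically $0$, so $I(6) = 0$. The closed form gives $0$, hence $C = 0$.

Setting $a = \frac{5}{6}$:
$$I = \log{\left(\frac{1771561}{5489031744} \right)}.$$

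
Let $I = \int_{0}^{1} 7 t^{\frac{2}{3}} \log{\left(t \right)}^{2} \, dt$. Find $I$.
$\frac{378}{125}$

Begin with the known integral
$$J(a) = \int_{0}^{1} 7 t^{a} \, dt = \frac{7}{a + 1}.$$

Differentiating under the integral sign brings down a factor of $\ln t$:
$$\frac{dJ}{da} = \int_{0}^{1} 7 t^{a} \log{\left(t \right)} \, dt = - \frac{7}{\left(a + 1\right)^{2}}.$$

Repeating twice in total — each differentiation brings down another $\ln t$ — gives
$$\frac{d^{2}J}{da^{2}} = \int_{0}^{1} 7 t^{a} \log{\left(t \right)}^{2} \, dt = \frac{14}{\left(a + 1\right)^{3}},$$
and the integrand here is exactly the target integrand, so $I = \frac{14}{\left(a + 1\right)^{3}}$.

Setting $a = \frac{2}{3}$:
$$I = \frac{378}{125}.$$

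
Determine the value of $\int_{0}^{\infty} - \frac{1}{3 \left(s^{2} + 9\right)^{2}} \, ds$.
$- \frac{\pi}{324}$

Recall the elementary integral
$$J(a) = \int_{0}^{\infty} - \frac{1}{3 \left(a^{2} + s^{2}\right)} \, ds = - \frac{\pi}{6 a}.$$

Differentiating under the integral sign with respect to $a$,
$$\frac{dJ}{da} = \int_{0}^{\infty} \frac{2 a}{3 \left(a^{2} + s^{2}\right)^{2}} \, ds = \frac{\pi}{6 a^{2}},$$
so $\int_{0}^{\infty} - \frac{1}{3 \left(a^{2} + s^{2}\right)^{2}} \, ds = - \frac{\pi}{12 a^{3}}$.

Setting $a = 3$:
$$I = - \frac{\pi}{324}.$$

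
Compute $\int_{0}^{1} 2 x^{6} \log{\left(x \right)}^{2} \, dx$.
$\frac{4}{343}$

Begin with the known integral
$$J(a) = \int_{0}^{1} 2 x^{a} \, dx = \frac{2}{a + 1}.$$

Differentiating under the integral sign brings down a factor of $\ln x$:
$$\frac{dJ}{da} = \int_{0}^{1} 2 x^{a} \log{\left(x \right)} \, dx = - \frac{2}{\left(a + 1\right)^{2}}.$$

Repeating twice in total — each differentiation brings down another $\ln x$ — gives
$$\frac{d^{2}J}{da^{2}} = \int_{0}^{1} 2 x^{a} \log{\left(x \right)}^{2} \, dx = \frac{4}{\left(a + 1\right)^{3}},$$
and the integrand here is exactly the target integrand, so $I = \frac{4}{\left(a + 1\right)^{3}}$.

Setting $a = 6$:
$$I = \frac{4}{343}.$$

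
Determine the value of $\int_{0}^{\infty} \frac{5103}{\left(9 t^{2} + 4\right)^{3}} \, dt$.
$\frac{5103 \pi}{512}$

Start from the standard arctangent integral
$$J(a) = \int_{0}^{\infty} \frac{7}{a^{2} + t^{2}} \, dt = \frac{7 \pi}{2 a}.$$

Differentiating under the integral sign with respect to $a$,
$$\frac{dJ}{da} = \int_{0}^{\infty} - \frac{14 a}{\left(a^{2} + t^{2}\right)^{2}} \, dt = - \frac{7 \pi}{2 a^{2}},$$
so $\int_{0}^{\infty} \frac{7}{\left(a^{2} + t^{2}\right)^{2}} \, dt = \frac{7 \pi}{4 a^{3}}$.

Repeating — each differentiation of $1/(t^2+a^2)^j$ produces $-2ja/(t^2+a^2)^{j+1}$ — and dividing through by $-2ja$ at each step yields, after $2$ differentiations in total,
$$\int_{0}^{\infty} \frac{7}{\left(a^{2} + t^{2}\right)^{3}} \, dt = \frac{21 \pi}{16 a^{5}}.$$

Setting $a = \frac{2}{3}$:
$$I = \frac{5103 \pi}{512}.$$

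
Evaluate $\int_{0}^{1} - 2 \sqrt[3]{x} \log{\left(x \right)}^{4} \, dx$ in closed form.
$- \frac{729}{64}$

Begin with the known integral
$$J(a) = \int_{0}^{1} - 2 x^{a} \, dx = - \frac{2}{a + 1}.$$

Differentiating under the integral sign brings down a factor of $\ln x$:
$$\frac{dJ}{da} = \int_{0}^{1} - 2 x^{a} \log{\left(x \right)} \, dx = \frac{2}{\left(a + 1\right)^{2}}.$$

Repeating $4$ times in total — each differentiation brings down another $\ln x$ — gives
$$\frac{d^{4}J}{da^{4}} = \int_{0}^{1} - 2 x^{a} \log{\left(x \right)}^{4} \, dx = - \frac{48}{\left(a + 1\right)^{5}},$$
and the integrand here is exactly the target integrand, so $I = - \frac{48}{\left(a + 1\right)^{5}}$.

Setting $a = \frac{1}{3}$:
$$I = - \frac{729}{64}.$$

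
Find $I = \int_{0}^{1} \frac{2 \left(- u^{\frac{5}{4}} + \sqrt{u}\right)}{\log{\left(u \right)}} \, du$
$\log{\left(\frac{4}{9} \right)}$

Replace the exponent $\frac{1}{2}$ by a parameter $a$: let $I(a) = \int_{0}^{1} \frac{2 \left(- u^{\frac{5}{4}} + u^{a}\right)}{\log{\left(u \right)}} \, du$.

Since $\dfrac{\partial}{\partial a}\,u^{a} = u^{a} \ln u$, the $\ln u$ in the denominator cancels and
$$\frac{dI}{da} = \int_{0}^{1} 2 u^{a} \, du = 2 \left[\frac{u^{a+1}}{a+1}\right]_0^1 = \frac{2}{a + 1}.$$

Integrating with respect to $a$ gives $I(a) = \log{\left(\frac{16 \left(a + 1\right)^{2}}{81} \right)} + C$.

At $a = \frac{5}{4}$ the integrand is identically $0$, so $I(\frac{5}{4}) = 0$. The closed form gives $0$, hence $C = 0$.

Setting $a = \frac{1}{2}$:
$$I = \log{\left(\frac{4}{9} \right)}.$$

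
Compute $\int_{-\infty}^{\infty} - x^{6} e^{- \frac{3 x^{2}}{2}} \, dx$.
$- \frac{5 \sqrt{6} \sqrt{\pi}}{27}$

Consider the simpler parametrised integral
$$J(a) = \int_{-\infty}^{\infty} - e^{- a x^{2}} \, dx = - \frac{\sqrt{\pi}}{\sqrt{a}}.$$

Differentiating under the integral sign brings down a factor of $(-x^2)$:
$$\frac{dJ}{da} = \int_{-\infty}^{\infty} x^{2} e^{- a x^{2}} \, dx = \frac{\sqrt{\pi}}{2 a^{\frac{3}{2}}}.$$

Repeating $3$ times in total — each differentiation brings down another $(-x^2)$ — gives
$$\frac{d^{3}J}{da^{3}} = \int_{-\infty}^{\infty} x^{6} e^{- a x^{2}} \, dx = \frac{15 \sqrt{\pi}}{8 a^{\frac{7}{2}}},$$
and the integrand here is $(-1)^{3}$ times the target integrand, so $I = (-1)^{3}\,\frac{d^{3}J}{da^{3}} = - \frac{15 \sqrt{\pi}}{8 a^{\frac{7}{2}}}$.

Setting $a = \frac{3}{2}$:
$$I = - \frac{5 \sqrt{6} \sqrt{\pi}}{27}.$$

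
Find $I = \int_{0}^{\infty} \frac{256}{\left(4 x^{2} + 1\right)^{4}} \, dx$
$20 \pi$

Recall the elementary integral
$$J(a) = \int_{0}^{\infty} \frac{1}{a^{2} + x^{2}} \, dx = \frac{\pi}{2 a}.$$

Differentiating under the integral sign with respect to $a$,
$$\frac{dJ}{da} = \int_{0}^{\infty} - \frac{2 a}{\left(a^{2} + x^{2}\right)^{2}} \, dx = - \frac{\pi}{2 a^{2}},$$
so $\int_{0}^{\infty} \frac{1}{\left(a^{2} + x^{2}\right)^{2}} \, dx = \frac{\pi}{4 a^{3}}$.

Repeating — each differentiation of $1/(x^2+a^2)^j$ produces $-2ja/(x^2+a^2)^{j+1}$ — and dividing through by $-2ja$ at each step yields, after $3$ differentiations in total,
$$\int_{0}^{\infty} \frac{1}{\left(a^{2} + x^{2}\right)^{4}} \, dx = \frac{5 \pi}{32 a^{7}}.$$

Setting $a = \frac{1}{2}$:
$$I = 20 \pi.$$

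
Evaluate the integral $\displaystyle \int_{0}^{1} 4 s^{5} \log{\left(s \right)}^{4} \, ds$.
$\frac{1}{81}$

Start from the elementary integral
$$J(a) = \int_{0}^{1} 4 s^{a} \, ds = \frac{4}{a + 1}.$$

Differentiating under the integral sign brings down a factor of $\ln s$:
$$\frac{dJ}{da} = \int_{0}^{1} 4 s^{a} \log{\left(s \right)} \, ds = - \frac{4}{\left(a + 1\right)^{2}}.$$

Repeating $4$ times in total — each differentiation brings down another $\ln s$ — gives
$$\frac{d^{4}J}{da^{4}} = \int_{0}^{1} 4 s^{a} \log{\left(s \right)}^{4} \, ds = \frac{96}{\left(a + 1\right)^{5}},$$
and the integrand here is exactly the target integrand, so $I = \frac{96}{\left(a + 1\right)^{5}}$.

Setting $a = 5$:
$$I = \frac{1}{81}.$$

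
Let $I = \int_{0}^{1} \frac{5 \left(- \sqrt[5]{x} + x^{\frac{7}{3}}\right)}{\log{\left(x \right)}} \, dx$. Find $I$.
$- \log{\left(\frac{59049}{9765625} \right)}$

Replace the exponent $\frac{1}{5}$ by a parameter $a$: let $I(a) = \int_{0}^{1} \frac{5 \left(x^{\frac{7}{3}} - x^{a}\right)}{\log{\left(x \right)}} \, dx$.

Since $\dfrac{\partial}{\partial a}\,x^{a} = x^{a} \ln x$, the $\ln x$ in the denominator cancels and
$$\frac{dI}{da} = \int_{0}^{1} -5 x^{a} \, dx = -5 \left[\frac{x^{a+1}}{a+1}\right]_0^1 = - \frac{5}{a + 1}.$$

Integrating with respect to $a$ gives $I(a) = - \log{\left(\frac{243 \left(a + 1\right)^{5}}{100000} \right)} + C$.

At $a = \frac{7}{3}$ the integrand is identically $0$, so $I(\frac{7}{3}) = 0$. The closed form gives $0$, hence $C = 0$.

Setting $a = \frac{1}{5}$:
$$I = - \log{\left(\frac{59049}{9765625} \right)}.$$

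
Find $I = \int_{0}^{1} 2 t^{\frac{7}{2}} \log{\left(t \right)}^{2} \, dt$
$\frac{32}{729}$

Begin with the known integral
$$J(a) = \int_{0}^{1} 2 t^{a} \, dt = \frac{2}{a + 1}.$$

Differentiating under the integral sign brings down a factor of $\ln t$:
$$\frac{dJ}{da} = \int_{0}^{1} 2 t^{a} \log{\left(t \right)} \, dt = - \frac{2}{\left(a + 1\right)^{2}}.$$

Repeating twice in total — each differentiation brings down another $\ln t$ — gives
$$\frac{d^{2}J}{da^{2}} = \int_{0}^{1} 2 t^{a} \log{\left(t \right)}^{2} \, dt = \frac{4}{\left(a + 1\right)^{3}},$$
and the integrand here is exactly the target integrand, so $I = \frac{4}{\left(a + 1\right)^{3}}$.

Setting $a = \frac{7}{2}$:
$$I = \frac{32}{729}.$$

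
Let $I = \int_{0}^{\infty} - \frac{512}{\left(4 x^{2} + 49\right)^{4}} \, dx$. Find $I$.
$- \frac{40 \pi}{823543}$

Recall the elementary integral
$$J(a) = \int_{0}^{\infty} - \frac{2}{a^{2} + x^{2}} \, dx = - \frac{\pi}{a}.$$

Differentiating under the integral sign with respect to $a$,
$$\frac{dJ}{da} = \int_{0}^{\infty} \frac{4 a}{\left(a^{2} + x^{2}\right)^{2}} \, dx = \frac{\pi}{a^{2}},$$
so $\int_{0}^{\infty} - \frac{2}{\left(a^{2} + x^{2}\right)^{2}} \, dx = - \frac{\pi}{2 a^{3}}$.

Repeating — each differentiation of $1/(x^2+a^2)^j$ produces $-2ja/(x^2+a^2)^{j+1}$ — and dividing through by $-2ja$ at each step yields, after $3$ differentiations in total,
$$\int_{0}^{\infty} - \frac{2}{\left(a^{2} + x^{2}\right)^{4}} \, dx = - \frac{5 \pi}{16 a^{7}}.$$

Setting $a = \frac{7}{2}$:
$$I = - \frac{40 \pi}{823543}.$$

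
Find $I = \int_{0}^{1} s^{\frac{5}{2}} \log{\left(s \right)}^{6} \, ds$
$\frac{92160}{823543}$

Begin with the known integral
$$J(a) = \int_{0}^{1} s^{a} \, ds = \frac{1}{a + 1}.$$

Differentiating under the integral sign brings down a factor of $\ln s$:
$$\frac{dJ}{da} = \int_{0}^{1} s^{a} \log{\left(s \right)} \, ds = - \frac{1}{\left(a + 1\right)^{2}}.$$

Repeating $6$ times in total — each differentiation brings down another $\ln s$ — gives
$$\frac{d^{6}J}{da^{6}} = \int_{0}^{1} s^{a} \log{\left(s \right)}^{6} \, ds = \frac{720}{\left(a + 1\right)^{7}},$$
and the integrand here is exactly the target integrand, so $I = \frac{720}{\left(a + 1\right)^{7}}$.

Setting $a = \frac{5}{2}$:
$$I = \frac{92160}{823543}.$$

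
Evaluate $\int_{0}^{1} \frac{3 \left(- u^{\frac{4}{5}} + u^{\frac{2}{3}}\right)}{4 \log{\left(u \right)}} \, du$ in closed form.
$- \frac{9 \log{\left(3 \right)}}{4} + \frac{3 \log{\left(5 \right)}}{2}$

Consider the one-parameter family: let $I(a) = \int_{0}^{1} \frac{3 \left(- u^{\frac{4}{5}} + u^{a}\right)}{4 \log{\left(u \right)}} \, du$.

Since $\dfrac{\partial}{\partial a}\,u^{a} = u^{a} \ln u$, the $\ln u$ in the denominator cancels and
$$\frac{dI}{da} = \int_{0}^{1} \frac{3}{4} u^{a} \, du = \frac{3}{4} \left[\frac{u^{a+1}}{a+1}\right]_0^1 = \frac{3}{4 \left(a + 1\right)}.$$

Integrating with respect to $a$ gives $I(a) = \log{\left(\frac{\sqrt{3} \cdot 5^{\frac{3}{4}} \left(a + 1\right)^{\frac{3}{4}}}{9} \right)} + C$.

At $a = \frac{4}{5}$ the integrand is identically $0$, so $I(\frac{4}{5}) = 0$. The closed form gives $0$, hence $C = 0$.

Setting $a = \frac{2}{3}$:
$$I = - \frac{9 \log{\left(3 \right)}}{4} + \frac{3 \log{\left(5 \right)}}{2}.$$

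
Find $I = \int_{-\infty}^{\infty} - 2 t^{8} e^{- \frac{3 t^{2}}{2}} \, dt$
$- \frac{70 \sqrt{6} \sqrt{\pi}}{81}$

Consider the simpler parametrised integral
$$J(a) = \int_{-\infty}^{\infty} - 2 e^{- a t^{2}} \, dt = - \frac{2 \sqrt{\pi}}{\sqrt{a}}.$$

Differentiating under the integral sign brings down a factor of $(-t^2)$:
$$\frac{dJ}{da} = \int_{-\infty}^{\infty} 2 t^{2} e^{- a t^{2}} \, dt = \frac{\sqrt{\pi}}{a^{\frac{3}{2}}}.$$

Repeating $4$ times in total — each differentiation brings down another $(-t^2)$ — gives
$$\frac{d^{4}J}{da^{4}} = \int_{-\infty}^{\infty} - 2 t^{8} e^{- a t^{2}} \, dt = - \frac{105 \sqrt{\pi}}{8 a^{\frac{9}{2}}},$$
and the integrand here is exactly the target integrand, so $I = - \frac{105 \sqrt{\pi}}{8 a^{\frac{9}{2}}}$.

Setting $a = \frac{3}{2}$:
$$I = - \frac{70 \sqrt{6} \sqrt{\pi}}{81}.$$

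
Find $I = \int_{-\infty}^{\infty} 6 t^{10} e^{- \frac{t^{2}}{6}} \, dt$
$1377810 \sqrt{6} \sqrt{\pi}$

Begin with the known integral
$$J(a) = \int_{-\infty}^{\infty} 6 e^{- a t^{2}} \, dt = \frac{6 \sqrt{\pi}}{\sqrt{a}}.$$

Differentiating under the integral sign brings down a factor of $(-t^2)$:
$$\frac{dJ}{da} = \int_{-\infty}^{\infty} - 6 t^{2} e^{- a t^{2}} \, dt = - \frac{3 \sqrt{\pi}}{a^{\frac{3}{2}}}.$$

Repeating $5$ times in total — each differentiation brings down another $(-t^2)$ — gives
$$\frac{d^{5}J}{da^{5}} = \int_{-\infty}^{\infty} - 6 t^{10} e^{- a t^{2}} \, dt = - \frac{2835 \sqrt{\pi}}{16 a^{\frac{11}{2}}},$$
and the integrand here is $(-1)^{5}$ times the target integrand, so $I = (-1)^{5}\,\frac{d^{5}J}{da^{5}} = \frac{2835 \sqrt{\pi}}{16 a^{\frac{11}{2}}}$.

Setting $a = \frac{1}{6}$:
$$I = 1377810 \sqrt{6} \sqrt{\pi}.$$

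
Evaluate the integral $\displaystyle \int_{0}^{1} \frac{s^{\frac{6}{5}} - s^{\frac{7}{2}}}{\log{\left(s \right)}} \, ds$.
$- \log{\left(45 \right)} + \log{\left(22 \right)}$

Consider the one-parameter family: let $I(a) = \int_{0}^{1} \frac{s^{\frac{6}{5}} - s^{a}}{\log{\left(s \right)}} \, ds$.

Since $\dfrac{\partial}{\partial a}\,s^{a} = s^{a} \ln s$, the $\ln s$ in the denominator cancels and
$$\frac{dI}{da} = \int_{0}^{1} -1 s^{a} \, ds = -1 \left[\frac{s^{a+1}}{a+1}\right]_0^1 = - \frac{1}{a + 1}.$$

Integrating with respect to $a$ gives $I(a) = - \log{\left(\frac{5 a}{11} + \frac{5}{11} \right)} + C$.

At $a = \frac{6}{5}$ the integrand is identically $0$, so $I(\frac{6}{5}) = 0$. The closed form gives $0$, hence $C = 0$.

Setting $a = \frac{7}{2}$:
$$I = - \log{\left(45 \right)} + \log{\left(22 \right)}.$$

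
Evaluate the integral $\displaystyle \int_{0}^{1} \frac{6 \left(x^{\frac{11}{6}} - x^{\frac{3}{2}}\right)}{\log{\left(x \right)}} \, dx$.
$- \log{\left(\frac{11390625}{24137569} \right)}$

Consider the one-parameter family: let $I(a) = \int_{0}^{1} \frac{6 \left(x^{\frac{11}{6}} - x^{a}\right)}{\log{\left(x \right)}} \, dx$.

Since $\dfrac{\partial}{\partial a}\,x^{a} = x^{a} \ln x$, the $\ln x$ in the denominator cancels and
$$\frac{dI}{da} = \int_{0}^{1} -6 x^{a} \, dx = -6 \left[\frac{x^{a+1}}{a+1}\right]_0^1 = - \frac{6}{a + 1}.$$

Integrating with respect to $a$ gives $I(a) = - \log{\left(\frac{46656 \left(a + 1\right)^{6}}{24137569} \right)} + C$.

At $a = \frac{11}{6}$ the integrand is identically $0$, so $I(\frac{11}{6}) = 0$. The closed form gives $0$, hence $C = 0$.

Setting $a = \frac{3}{2}$:
$$I = - \log{\left(\frac{11390625}{24137569} \right)}.$$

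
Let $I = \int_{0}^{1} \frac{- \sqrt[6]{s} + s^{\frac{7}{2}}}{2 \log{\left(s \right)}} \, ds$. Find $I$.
$\log{\left(\frac{3 \sqrt{21}}{7} \right)}$

Consider the one-parameter family: let $I(a) = \int_{0}^{1} \frac{- \sqrt[6]{s} + s^{a}}{2 \log{\left(s \right)}} \, ds$.

Since $\dfrac{\partial}{\partial a}\,s^{a} = s^{a} \ln s$, the $\ln s$ in the denominator cancels and
$$\frac{dI}{da} = \int_{0}^{1} \frac{1}{2} s^{a} \, ds = \frac{1}{2} \left[\frac{s^{a+1}}{a+1}\right]_0^1 = \frac{1}{2 \left(a + 1\right)}.$$

Integrating with respect to $a$ gives $I(a) = \log{\left(\frac{\sqrt{42} \sqrt{a + 1}}{7} \right)} + C$.

At $a = \frac{1}{6}$ the integrand is identically $0$, so $I(\frac{1}{6}) = 0$. The closed form gives $0$, hence $C = 0$.

Setting $a = \frac{7}{2}$:
$$I = \log{\left(\frac{3 \sqrt{21}}{7} \right)}.$$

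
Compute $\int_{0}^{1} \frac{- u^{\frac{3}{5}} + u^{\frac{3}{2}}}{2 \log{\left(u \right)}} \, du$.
$\log{\left(\frac{5}{4} \right)}$

Introduce a parameter $a$ in the exponent: let $I(a) = \int_{0}^{1} \frac{u^{\frac{3}{2}} - u^{a}}{2 \log{\left(u \right)}} \, du$.

Since $\dfrac{\partial}{\partial a}\,u^{a} = u^{a} \ln u$, the $\ln u$ in the denominator cancels and
$$\frac{dI}{da} = \int_{0}^{1} - \frac{1}{2} u^{a} \, du = - \frac{1}{2} \left[\frac{u^{a+1}}{a+1}\right]_0^1 = - \frac{1}{2 a + 2}.$$

Integrating with respect to $a$ gives $I(a) = - \frac{\log{\left(a + 1 \right)}}{2} - \frac{\log{\left(2 \right)}}{2} + \frac{\log{\left(5 \right)}}{2} + C$.

At $a = \frac{3}{2}$ the integrand is identically $0$, so $I(\frac{3}{2}) = 0$. The closed form gives $0$, hence $C = 0$.

Setting $a = \frac{3}{5}$:
$$I = \log{\left(\frac{5}{4} \right)}.$$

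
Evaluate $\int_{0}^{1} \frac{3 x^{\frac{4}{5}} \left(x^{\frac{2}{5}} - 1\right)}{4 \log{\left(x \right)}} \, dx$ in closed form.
$- \frac{3 \log{\left(3 \right)}}{2} + \frac{3 \log{\left(11 \right)}}{4}$

Consider the one-parameter family: let $I(a) = \int_{0}^{1} \frac{3 \left(x^{\frac{6}{5}} - x^{a}\right)}{4 \log{\left(x \right)}} \, dx$.

Since $\dfrac{\partial}{\partial a}\,x^{a} = x^{a} \ln x$, the $\ln x$ in the denominator cancels and
$$\frac{dI}{da} = \int_{0}^{1} - \frac{3}{4} x^{a} \, dx = - \frac{3}{4} \left[\frac{x^{a+1}}{a+1}\right]_0^1 = - \frac{3}{4 a + 4}.$$

Integrating with respect to $a$ gives $I(a) = - \frac{3 \log{\left(a + 1 \right)}}{4} - \frac{3 \log{\left(5 \right)}}{4} + \frac{3 \log{\left(11 \right)}}{4} + C$.

At $a = \frac{6}{5}$ the integrand is identically $0$, so $I(\frac{6}{5}) = 0$. The closed form gives $0$, hence $C = 0$.

Setting $a = \frac{4}{5}$:
$$I = - \frac{3 \log{\left(3 \right)}}{2} + \frac{3 \log{\left(11 \right)}}{4}.$$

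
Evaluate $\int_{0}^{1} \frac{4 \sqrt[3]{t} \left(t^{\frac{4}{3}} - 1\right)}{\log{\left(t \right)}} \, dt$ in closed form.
$\log{\left(16 \right)}$

Replace the exponent $\frac{1}{3}$ by a parameter $a$: let $I(a) = \int_{0}^{1} \frac{4 \left(t^{\frac{5}{3}} - t^{a}\right)}{\log{\left(t \right)}} \, dt$.

Since $\dfrac{\partial}{\partial a}\,t^{a} = t^{a} \ln t$, the $\ln t$ in the denominator cancels and
$$\frac{dI}{da} = \int_{0}^{1} -4 t^{a} \, dt = -4 \left[\frac{t^{a+1}}{a+1}\right]_0^1 = - \frac{4}{a + 1}.$$

Integrating with respect to $a$ gives $I(a) = - \log{\left(\frac{81 \left(a + 1\right)^{4}}{4096} \right)} + C$.

At $a = \frac{5}{3}$ the integrand is identically $0$, so $I(\frac{5}{3}) = 0$. The closed form gives $0$, hence $C = 0$.

Setting $a = \frac{1}{3}$:
$$I = \log{\left(16 \right)}.$$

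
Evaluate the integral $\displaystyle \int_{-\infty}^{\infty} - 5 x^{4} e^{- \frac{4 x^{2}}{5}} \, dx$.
$- \frac{375 \sqrt{5} \sqrt{\pi}}{128}$

Start from the elementary integral
$$J(a) = \int_{-\infty}^{\infty} - 5 e^{- a x^{2}} \, dx = - \frac{5 \sqrt{\pi}}{\sqrt{a}}.$$

Differentiating under the integral sign brings down a factor of $(-x^2)$:
$$\frac{dJ}{da} = \int_{-\infty}^{\infty} 5 x^{2} e^{- a x^{2}} \, dx = \frac{5 \sqrt{\pi}}{2 a^{\frac{3}{2}}}.$$

Repeating twice in total — each differentiation brings down another $(-x^2)$ — gives
$$\frac{d^{2}J}{da^{2}} = \int_{-\infty}^{\infty} - 5 x^{4} e^{- a x^{2}} \, dx = - \frac{15 \sqrt{\pi}}{4 a^{\frac{5}{2}}},$$
and the integrand here is exactly the target integrand, so $I = - \frac{15 \sqrt{\pi}}{4 a^{\frac{5}{2}}}$.

Setting $a = \frac{4}{5}$:
$$I = - \frac{375 \sqrt{5} \sqrt{\pi}}{128}.$$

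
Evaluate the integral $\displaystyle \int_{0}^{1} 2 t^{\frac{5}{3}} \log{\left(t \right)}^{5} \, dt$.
$- \frac{10935}{16384}$

Begin with the known integral
$$J(a) = \int_{0}^{1} 2 t^{a} \, dt = \frac{2}{a + 1}.$$

Differentiating under the integral sign brings down a factor of $\ln t$:
$$\frac{dJ}{da} = \int_{0}^{1} 2 t^{a} \log{\left(t \right)} \, dt = - \frac{2}{\left(a + 1\right)^{2}}.$$

Repeating $5$ times in total — each differentiation brings down another $\ln t$ — gives
$$\frac{d^{5}J}{da^{5}} = \int_{0}^{1} 2 t^{a} \log{\left(t \right)}^{5} \, dt = - \frac{240}{\left(a + 1\right)^{6}},$$
and the integrand here is exactly the target integrand, so $I = - \frac{240}{\left(a + 1\right)^{6}}$.

Setting $a = \frac{5}{3}$:
$$I = - \frac{10935}{16384}.$$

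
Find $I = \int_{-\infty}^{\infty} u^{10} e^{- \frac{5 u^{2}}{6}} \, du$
$\frac{45927 \sqrt{30} \sqrt{\pi}}{3125}$

Begin with the known integral
$$J(a) = \int_{-\infty}^{\infty} e^{- a u^{2}} \, du = \frac{\sqrt{\pi}}{\sqrt{a}}.$$

Differentiating under the integral sign brings down a factor of $(-u^2)$:
$$\frac{dJ}{da} = \int_{-\infty}^{\infty} - u^{2} e^{- a u^{2}} \, du = - \frac{\sqrt{\pi}}{2 a^{\frac{3}{2}}}.$$

Repeating $5$ times in total — each differentiation brings down another $(-u^2)$ — gives
$$\frac{d^{5}J}{da^{5}} = \int_{-\infty}^{\infty} - u^{10} e^{- a u^{2}} \, du = - \frac{945 \sqrt{\pi}}{32 a^{\frac{11}{2}}},$$
and the integrand here is $(-1)^{5}$ times the target integrand, so $I = (-1)^{5}\,\frac{d^{5}J}{da^{5}} = \frac{945 \sqrt{\pi}}{32 a^{\frac{11}{2}}}$.

Setting $a = \frac{5}{6}$:
$$I = \frac{45927 \sqrt{30} \sqrt{\pi}}{3125}.$$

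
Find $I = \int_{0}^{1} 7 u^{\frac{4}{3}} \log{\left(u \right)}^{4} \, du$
$\frac{5832}{2401}$

Consider the simpler parametrised integral
$$J(a) = \int_{0}^{1} 7 u^{a} \, du = \frac{7}{a + 1}.$$

Differentiating under the integral sign brings down a factor of $\ln u$:
$$\frac{dJ}{da} = \int_{0}^{1} 7 u^{a} \log{\left(u \right)} \, du = - \frac{7}{\left(a + 1\right)^{2}}.$$

Repeating $4$ times in total — each differentiation brings down another $\ln u$ — gives
$$\frac{d^{4}J}{da^{4}} = \int_{0}^{1} 7 u^{a} \log{\left(u \right)}^{4} \, du = \frac{168}{\left(a + 1\right)^{5}},$$
and the integrand here is exactly the target integrand, so $I = \frac{168}{\left(a + 1\right)^{5}}$.

Setting $a = \frac{4}{3}$:
$$I = \frac{5832}{2401}.$$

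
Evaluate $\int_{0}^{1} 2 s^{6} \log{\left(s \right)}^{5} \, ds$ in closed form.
$- \frac{240}{117649}$

Start from the elementary integral
$$J(a) = \int_{0}^{1} 2 s^{a} \, ds = \frac{2}{a + 1}.$$

Differentiating under the integral sign brings down a factor of $\ln s$:
$$\frac{dJ}{da} = \int_{0}^{1} 2 s^{a} \log{\left(s \right)} \, ds = - \frac{2}{\left(a + 1\right)^{2}}.$$

Repeating $5$ times in total — each differentiation brings down another $\ln s$ — gives
$$\frac{d^{5}J}{da^{5}} = \int_{0}^{1} 2 s^{a} \log{\left(s \right)}^{5} \, ds = - \frac{240}{\left(a + 1\right)^{6}},$$
and the integrand here is exactly the target integrand, so $I = - \frac{240}{\left(a + 1\right)^{6}}$.

Setting $a = 6$:
$$I = - \frac{240}{117649}.$$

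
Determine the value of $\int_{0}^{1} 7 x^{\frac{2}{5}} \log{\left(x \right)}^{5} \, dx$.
$- \frac{1875000}{16807}$

Consider the simpler parametrised integral
$$J(a) = \int_{0}^{1} 7 x^{a} \, dx = \frac{7}{a + 1}.$$

Differentiating under the integral sign brings down a factor of $\ln x$:
$$\frac{dJ}{da} = \int_{0}^{1} 7 x^{a} \log{\left(x \right)} \, dx = - \frac{7}{\left(a + 1\right)^{2}}.$$

Repeating $5$ times in total — each differentiation brings down another $\ln x$ — gives
$$\frac{d^{5}J}{da^{5}} = \int_{0}^{1} 7 x^{a} \log{\left(x \right)}^{5} \, dx = - \frac{840}{\left(a + 1\right)^{6}},$$
and the integrand here is exactly the target integrand, so $I = - \frac{840}{\left(a + 1\right)^{6}}$.

Setting $a = \frac{2}{5}$:
$$I = - \frac{1875000}{16807}.$$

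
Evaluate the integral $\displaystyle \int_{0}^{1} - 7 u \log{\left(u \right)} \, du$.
$\frac{7}{4}$

Start from the elementary integral
$$J(a) = \int_{0}^{1} - 7 u^{a} \, du = - \frac{7}{a + 1}.$$

Differentiating under the integral sign brings down a factor of $\ln u$:
$$\frac{dJ}{da} = \int_{0}^{1} - 7 u^{a} \log{\left(u \right)} \, du = \frac{7}{\left(a + 1\right)^{2}}.$$

The integral on the left is $I$, so $I = \frac{7}{\left(a + 1\right)^{2}}$.

Setting $a = 1$:
$$I = \frac{7}{4}.$$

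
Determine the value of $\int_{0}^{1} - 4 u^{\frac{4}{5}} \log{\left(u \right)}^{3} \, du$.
$\frac{5000}{2187}$

Start from the elementary integral
$$J(a) = \int_{0}^{1} - 4 u^{a} \, du = - \frac{4}{a + 1}.$$

Differentiating under the integral sign brings down a factor of $\ln u$:
$$\frac{dJ}{da} = \int_{0}^{1} - 4 u^{a} \log{\left(u \right)} \, du = \frac{4}{\left(a + 1\right)^{2}}.$$

Repeating $3$ times in total — each differentiation brings down another $\ln u$ — gives
$$\frac{d^{3}J}{da^{3}} = \int_{0}^{1} - 4 u^{a} \log{\left(u \right)}^{3} \, du = \frac{24}{\left(a + 1\right)^{4}},$$
and the integrand here is exactly the target integrand, so $I = \frac{24}{\left(a + 1\right)^{4}}$.

Setting $a = \frac{4}{5}$:
$$I = \frac{5000}{2187}.$$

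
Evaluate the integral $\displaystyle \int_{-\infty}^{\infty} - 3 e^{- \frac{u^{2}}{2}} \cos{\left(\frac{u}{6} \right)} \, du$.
$- \frac{3 \sqrt{2} \sqrt{\pi}}{e^{\frac{1}{72}}}$

Define $I(b) = \int_{-\infty}^{\infty} - 3 e^{- \frac{u^{2}}{2}} \cos{\left(b u \right)} \, du$.

Differentiating under the integral sign,
$$I'(b) = \int_{-\infty}^{\infty} 3 u e^{- \frac{u^{2}}{2}} \sin{\left(b u \right)} \, du.$$

Integrate $\int_{-\infty}^{\infty} u \sin(b u)\, e^{- \frac{u^{2}}{2}}\, du$ by parts with $w = \sin(b u)$ and $dv = u\, e^{- \frac{u^{2}}{2}}\, du$, giving $v = - e^{- \frac{u^{2}}{2}}$. The boundary term vanishes and
$$\int_{-\infty}^{\infty} u \sin(b u)\, e^{- \frac{u^{2}}{2}}\, du = b \int_{-\infty}^{\infty} \cos(b u)\, e^{- \frac{u^{2}}{2}}\, du,$$
so $I'(b) = - b\, I(b)$.

This is a separable first-order ODE; solving with the initial condition $I(0) = \int_{-\infty}^{\infty} - 3 e^{- \frac{u^{2}}{2}}\,du = - 3 \sqrt{2} \sqrt{\pi}$ gives
$$I(b) = - 3 \sqrt{2} \sqrt{\pi} e^{- \frac{b^{2}}{2}}.$$

Setting $b = \frac{1}{6}$:
$$I = - \frac{3 \sqrt{2} \sqrt{\pi}}{e^{\frac{1}{72}}}.$$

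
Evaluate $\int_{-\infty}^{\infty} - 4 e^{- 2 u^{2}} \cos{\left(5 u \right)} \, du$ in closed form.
$- \frac{2 \sqrt{2} \sqrt{\pi}}{e^{\frac{25}{8}}}$

Define $I(b) = \int_{-\infty}^{\infty} - 4 e^{- 2 u^{2}} \cos{\left(b u \right)} \, du$.

Differentiating under the integral sign,
$$I'(b) = \int_{-\infty}^{\infty} 4 u e^{- 2 u^{2}} \sin{\left(b u \right)} \, du.$$

Integrate $\int_{-\infty}^{\infty} u \sin(b u)\, e^{- 2 u^{2}}\, du$ by parts with $w = \sin(b u)$ and $dv = u\, e^{- 2 u^{2}}\, du$, giving $v = - \frac{e^{- 2 u^{2}}}{4}$. The boundary term vanishes and
$$\int_{-\infty}^{\infty} u \sin(b u)\, e^{- 2 u^{2}}\, du = \frac{b}{4} \int_{-\infty}^{\infty} \cos(b u)\, e^{- 2 u^{2}}\, du,$$
so $I'(b) = - \frac{b}{4}\, I(b)$.

This is a separable first-order ODE; solving with the initial condition $I(0) = \int_{-\infty}^{\infty} - 4 e^{- 2 u^{2}}\,du = - 2 \sqrt{2} \sqrt{\pi}$ gives
$$I(b) = - 2 \sqrt{2} \sqrt{\pi} e^{- \frac{b^{2}}{8}}.$$

Setting $b = 5$:
$$I = - \frac{2 \sqrt{2} \sqrt{\pi}}{e^{\frac{25}{8}}}.$$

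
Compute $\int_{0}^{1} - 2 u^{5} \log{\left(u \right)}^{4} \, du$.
$- \frac{1}{162}$

Consider the simpler parametrised integral
$$J(a) = \int_{0}^{1} - 2 u^{a} \, du = - \frac{2}{a + 1}.$$

Differentiating under the integral sign brings down a factor of $\ln u$:
$$\frac{dJ}{da} = \int_{0}^{1} - 2 u^{a} \log{\left(u \right)} \, du = \frac{2}{\left(a + 1\right)^{2}}.$$

Repeating $4$ times in total — each differentiation brings down another $\ln u$ — gives
$$\frac{d^{4}J}{da^{4}} = \int_{0}^{1} - 2 u^{a} \log{\left(u \right)}^{4} \, du = - \frac{48}{\left(a + 1\right)^{5}},$$
and the integrand here is exactly the target integrand, so $I = - \frac{48}{\left(a + 1\right)^{5}}$.

Setting $a = 5$:
$$I = - \frac{1}{162}.$$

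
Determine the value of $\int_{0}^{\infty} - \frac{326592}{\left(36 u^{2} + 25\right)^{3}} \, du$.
$- \frac{10206 \pi}{3125}$

Begin with the known result
$$J(a) = \int_{0}^{\infty} - \frac{7}{a^{2} + u^{2}} \, du = - \frac{7 \pi}{2 a}.$$

Differentiating under the integral sign with respect to $a$,
$$\frac{dJ}{da} = \int_{0}^{\infty} \frac{14 a}{\left(a^{2} + u^{2}\right)^{2}} \, du = \frac{7 \pi}{2 a^{2}},$$
so $\int_{0}^{\infty} - \frac{7}{\left(a^{2} + u^{2}\right)^{2}} \, du = - \frac{7 \pi}{4 a^{3}}$.

Repeating — each differentiation of $1/(u^2+a^2)^j$ produces $-2ja/(u^2+a^2)^{j+1}$ — and dividing through by $-2ja$ at each step yields, after $2$ differentiations in total,
$$\int_{0}^{\infty} - \frac{7}{\left(a^{2} + u^{2}\right)^{3}} \, du = - \frac{21 \pi}{16 a^{5}}.$$

Setting $a = \frac{5}{6}$:
$$I = - \frac{10206 \pi}{3125}.$$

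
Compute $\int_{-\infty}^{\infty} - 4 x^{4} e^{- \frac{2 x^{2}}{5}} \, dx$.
$- \frac{75 \sqrt{10} \sqrt{\pi}}{8}$

Begin with the known integral
$$J(a) = \int_{-\infty}^{\infty} - 4 e^{- a x^{2}} \, dx = - \frac{4 \sqrt{\pi}}{\sqrt{a}}.$$

Differentiating under the integral sign brings down a factor of $(-x^2)$:
$$\frac{dJ}{da} = \int_{-\infty}^{\infty} 4 x^{2} e^{- a x^{2}} \, dx = \frac{2 \sqrt{\pi}}{a^{\frac{3}{2}}}.$$

Repeating twice in total — each differentiation brings down another $(-x^2)$ — gives
$$\frac{d^{2}J}{da^{2}} = \int_{-\infty}^{\infty} - 4 x^{4} e^{- a x^{2}} \, dx = - \frac{3 \sqrt{\pi}}{a^{\frac{5}{2}}},$$
and the integrand here is exactly the target integrand, so $I = - \frac{3 \sqrt{\pi}}{a^{\frac{5}{2}}}$.

Setting $a = \frac{2}{5}$:
$$I = - \frac{75 \sqrt{10} \sqrt{\pi}}{8}.$$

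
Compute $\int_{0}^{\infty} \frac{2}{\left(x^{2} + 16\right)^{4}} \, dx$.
$\frac{5 \pi}{262144}$

Recall the elementary integral
$$J(a) = \int_{0}^{\infty} \frac{2}{a^{2} + x^{2}} \, dx = \frac{\pi}{a}.$$

Differentiating under the integral sign with respect to $a$,
$$\frac{dJ}{da} = \int_{0}^{\infty} - \frac{4 a}{\left(a^{2} + x^{2}\right)^{2}} \, dx = - \frac{\pi}{a^{2}},$$
so $\int_{0}^{\infty} \frac{2}{\left(a^{2} + x^{2}\right)^{2}} \, dx = \frac{\pi}{2 a^{3}}$.

Repeating — each differentiation of $1/(x^2+a^2)^j$ produces $-2ja/(x^2+a^2)^{j+1}$ — and dividing through by $-2ja$ at each step yields, after $3$ differentiations in total,
$$\int_{0}^{\infty} \frac{2}{\left(a^{2} + x^{2}\right)^{4}} \, dx = \frac{5 \pi}{16 a^{7}}.$$

Setting $a = 4$:
$$I = \frac{5 \pi}{262144}.$$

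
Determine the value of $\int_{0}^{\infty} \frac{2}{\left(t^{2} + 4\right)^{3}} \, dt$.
$\frac{3 \pi}{256}$

Start from the standard arctangent integral
$$J(a) = \int_{0}^{\infty} \frac{2}{a^{2} + t^{2}} \, dt = \frac{\pi}{a}.$$

Differentiating under the integral sign with respect to $a$,
$$\frac{dJ}{da} = \int_{0}^{\infty} - \frac{4 a}{\left(a^{2} + t^{2}\right)^{2}} \, dt = - \frac{\pi}{a^{2}},$$
so $\int_{0}^{\infty} \frac{2}{\left(a^{2} + t^{2}\right)^{2}} \, dt = \frac{\pi}{2 a^{3}}$.

Repeating — each differentiation of $1/(t^2+a^2)^j$ produces $-2ja/(t^2+a^2)^{j+1}$ — and dividing through by $-2ja$ at each step yields, after $2$ differentiations in total,
$$\int_{0}^{\infty} \frac{2}{\left(a^{2} + t^{2}\right)^{3}} \, dt = \frac{3 \pi}{8 a^{5}}.$$

Setting $a = 2$:
$$I = \frac{3 \pi}{256}.$$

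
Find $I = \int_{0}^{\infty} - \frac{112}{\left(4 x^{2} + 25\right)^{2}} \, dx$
$- \frac{14 \pi}{125}$

Start from the standard arctangent integral
$$J(a) = \int_{0}^{\infty} - \frac{7}{a^{2} + x^{2}} \, dx = - \frac{7 \pi}{2 a}.$$

Differentiating under the integral sign with respect to $a$,
$$\frac{dJ}{da} = \int_{0}^{\infty} \frac{14 a}{\left(a^{2} + x^{2}\right)^{2}} \, dx = \frac{7 \pi}{2 a^{2}},$$
so $\int_{0}^{\infty} - \frac{7}{\left(a^{2} + x^{2}\right)^{2}} \, dx = - \frac{7 \pi}{4 a^{3}}$.

Setting $a = \frac{5}{2}$:
$$I = - \frac{14 \pi}{125}.$$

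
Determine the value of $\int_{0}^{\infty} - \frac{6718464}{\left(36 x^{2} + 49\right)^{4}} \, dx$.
$- \frac{174960 \pi}{823543}$

Start from the standard arctangent integral
$$J(a) = \int_{0}^{\infty} - \frac{4}{a^{2} + x^{2}} \, dx = - \frac{2 \pi}{a}.$$

Differentiating under the integral sign with respect to $a$,
$$\frac{dJ}{da} = \int_{0}^{\infty} \frac{8 a}{\left(a^{2} + x^{2}\right)^{2}} \, dx = \frac{2 \pi}{a^{2}},$$
so $\int_{0}^{\infty} - \frac{4}{\left(a^{2} + x^{2}\right)^{2}} \, dx = - \frac{\pi}{a^{3}}$.

Repeating — each differentiation of $1/(x^2+a^2)^j$ produces $-2ja/(x^2+a^2)^{j+1}$ — and dividing through by $-2ja$ at each step yields, after $3$ differentiations in total,
$$\int_{0}^{\infty} - \frac{4}{\left(a^{2} + x^{2}\right)^{4}} \, dx = - \frac{5 \pi}{8 a^{7}}.$$

Setting $a = \frac{7}{6}$:
$$I = - \frac{174960 \pi}{823543}.$$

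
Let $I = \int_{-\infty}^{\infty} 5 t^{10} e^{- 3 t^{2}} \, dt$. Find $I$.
$\frac{175 \sqrt{3} \sqrt{\pi}}{864}$

Start from the elementary integral
$$J(a) = \int_{-\infty}^{\infty} 5 e^{- a t^{2}} \, dt = \frac{5 \sqrt{\pi}}{\sqrt{a}}.$$

Differentiating under the integral sign brings down a factor of $(-t^2)$:
$$\frac{dJ}{da} = \int_{-\infty}^{\infty} - 5 t^{2} e^{- a t^{2}} \, dt = - \frac{5 \sqrt{\pi}}{2 a^{\frac{3}{2}}}.$$

Repeating $5$ times in total — each differentiation brings down another $(-t^2)$ — gives
$$\frac{d^{5}J}{da^{5}} = \int_{-\infty}^{\infty} - 5 t^{10} e^{- a t^{2}} \, dt = - \frac{4725 \sqrt{\pi}}{32 a^{\frac{11}{2}}},$$
and the integrand here is $(-1)^{5}$ times the target integrand, so $I = (-1)^{5}\,\frac{d^{5}J}{da^{5}} = \frac{4725 \sqrt{\pi}}{32 a^{\frac{11}{2}}}$.

Setting $a = 3$:
$$I = \frac{175 \sqrt{3} \sqrt{\pi}}{864}.$$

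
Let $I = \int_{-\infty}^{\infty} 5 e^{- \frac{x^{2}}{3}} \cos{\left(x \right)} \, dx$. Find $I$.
$\frac{5 \sqrt{3} \sqrt{\pi}}{e^{\frac{3}{4}}}$

Define $I(b) = \int_{-\infty}^{\infty} 5 e^{- \frac{x^{2}}{3}} \cos{\left(b x \right)} \, dx$.

Differentiating under the integral sign,
$$I'(b) = \int_{-\infty}^{\infty} - 5 x e^{- \frac{x^{2}}{3}} \sin{\left(b x \right)} \, dx.$$

Integrate $\int_{-\infty}^{\infty} x \sin(b x)\, e^{- \frac{x^{2}}{3}}\, dx$ by parts with $u = \sin(b x)$ and $dv = x\, e^{- \frac{x^{2}}{3}}\, dx$, giving $v = - \frac{3 e^{- \frac{x^{2}}{3}}}{2}$. The boundary term vanishes and
$$\int_{-\infty}^{\infty} x \sin(b x)\, e^{- \frac{x^{2}}{3}}\, dx = \frac{3 b}{2} \int_{-\infty}^{\infty} \cos(b x)\, e^{- \frac{x^{2}}{3}}\, dx,$$
so $I'(b) = - \frac{3 b}{2}\, I(b)$.

This is a separable first-order ODE; solving with the initial condition $I(0) = \int_{-\infty}^{\infty} 5 e^{- \frac{x^{2}}{3}}\,dx = 5 \sqrt{3} \sqrt{\pi}$ gives
$$I(b) = 5 \sqrt{3} \sqrt{\pi} e^{- \frac{3 b^{2}}{4}}.$$

Setting $b = 1$:
$$I = \frac{5 \sqrt{3} \sqrt{\pi}}{e^{\frac{3}{4}}}.$$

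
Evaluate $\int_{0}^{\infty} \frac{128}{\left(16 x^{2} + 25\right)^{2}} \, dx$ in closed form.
$\frac{8 \pi}{125}$

Recall the elementary integral
$$J(a) = \int_{0}^{\infty} \frac{1}{2 \left(a^{2} + x^{2}\right)} \, dx = \frac{\pi}{4 a}.$$

Differentiating under the integral sign with respect to $a$,
$$\frac{dJ}{da} = \int_{0}^{\infty} - \frac{a}{\left(a^{2} + x^{2}\right)^{2}} \, dx = - \frac{\pi}{4 a^{2}},$$
so $\int_{0}^{\infty} \frac{1}{2 \left(a^{2} + x^{2}\right)^{2}} \, dx = \frac{\pi}{8 a^{3}}$.

Setting $a = \frac{5}{4}$:
$$I = \frac{8 \pi}{125}.$$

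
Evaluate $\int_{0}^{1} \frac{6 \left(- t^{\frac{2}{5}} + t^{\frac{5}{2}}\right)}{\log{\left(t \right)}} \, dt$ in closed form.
$- \log{\left(\frac{64}{15625} \right)}$

Consider the one-parameter family: let $I(a) = \int_{0}^{1} \frac{6 \left(t^{\frac{5}{2}} - t^{a}\right)}{\log{\left(t \right)}} \, dt$.

Since $\dfrac{\partial}{\partial a}\,t^{a} = t^{a} \ln t$, the $\ln t$ in the denominator cancels and
$$\frac{dI}{da} = \int_{0}^{1} -6 t^{a} \, dt = -6 \left[\frac{t^{a+1}}{a+1}\right]_0^1 = - \frac{6}{a + 1}.$$

Integrating with respect to $a$ gives $I(a) = - \log{\left(\frac{64 \left(a + 1\right)^{6}}{117649} \right)} + C$.

At $a = \frac{5}{2}$ the integrand is identically $0$, so $I(\frac{5}{2}) = 0$. The closed form gives $0$, hence $C = 0$.

Setting $a = \frac{2}{5}$:
$$I = - \log{\left(\frac{64}{15625} \right)}.$$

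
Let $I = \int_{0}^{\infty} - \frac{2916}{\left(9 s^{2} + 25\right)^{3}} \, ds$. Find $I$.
$- \frac{729 \pi}{12500}$

Recall the elementary integral
$$J(a) = \int_{0}^{\infty} - \frac{4}{a^{2} + s^{2}} \, ds = - \frac{2 \pi}{a}.$$

Differentiating under the integral sign with respect to $a$,
$$\frac{dJ}{da} = \int_{0}^{\infty} \frac{8 a}{\left(a^{2} + s^{2}\right)^{2}} \, ds = \frac{2 \pi}{a^{2}},$$
so $\int_{0}^{\infty} - \frac{4}{\left(a^{2} + s^{2}\right)^{2}} \, ds = - \frac{\pi}{a^{3}}$.

Repeating — each differentiation of $1/(s^2+a^2)^j$ produces $-2ja/(s^2+a^2)^{j+1}$ — and dividing through by $-2ja$ at each step yields, after $2$ differentiations in total,
$$\int_{0}^{\infty} - \frac{4}{\left(a^{2} + s^{2}\right)^{3}} \, ds = - \frac{3 \pi}{4 a^{5}}.$$

Setting $a = \frac{5}{3}$:
$$I = - \frac{729 \pi}{12500}.$$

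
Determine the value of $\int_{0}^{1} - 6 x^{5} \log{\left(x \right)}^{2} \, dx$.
$- \frac{1}{18}$

Start from the elementary integral
$$J(a) = \int_{0}^{1} - 6 x^{a} \, dx = - \frac{6}{a + 1}.$$

Differentiating under the integral sign brings down a factor of $\ln x$:
$$\frac{dJ}{da} = \int_{0}^{1} - 6 x^{a} \log{\left(x \right)} \, dx = \frac{6}{\left(a + 1\right)^{2}}.$$

Repeating twice in total — each differentiation brings down another $\ln x$ — gives
$$\frac{d^{2}J}{da^{2}} = \int_{0}^{1} - 6 x^{a} \log{\left(x \right)}^{2} \, dx = - \frac{12}{\left(a + 1\right)^{3}},$$
and the integrand here is exactly the target integrand, so $I = - \frac{12}{\left(a + 1\right)^{3}}$.

Setting $a = 5$:
$$I = - \frac{1}{18}.$$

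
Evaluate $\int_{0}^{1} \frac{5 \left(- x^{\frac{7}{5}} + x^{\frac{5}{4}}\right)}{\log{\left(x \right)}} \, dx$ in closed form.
$\log{\left(\frac{759375}{1048576} \right)}$

Consider the one-parameter family: let $I(a) = \int_{0}^{1} \frac{5 \left(- x^{\frac{7}{5}} + x^{a}\right)}{\log{\left(x \right)}} \, dx$.

Since $\dfrac{\partial}{\partial a}\,x^{a} = x^{a} \ln x$, the $\ln x$ in the denominator cancels and
$$\frac{dI}{da} = \int_{0}^{1} 5 x^{a} \, dx = 5 \left[\frac{x^{a+1}}{a+1}\right]_0^1 = \frac{5}{a + 1}.$$

Integrating with respect to $a$ gives $I(a) = \log{\left(\frac{3125 \left(a + 1\right)^{5}}{248832} \right)} + C$.

At $a = \frac{7}{5}$ the integrand is identically $0$, so $I(\frac{7}{5}) = 0$. The closed form gives $0$, hence $C = 0$.

Setting $a = \frac{5}{4}$:
$$I = \log{\left(\frac{759375}{1048576} \right)}.$$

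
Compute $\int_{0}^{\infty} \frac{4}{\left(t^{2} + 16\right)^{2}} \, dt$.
$\frac{\pi}{64}$

Recall the elementary integral
$$J(a) = \int_{0}^{\infty} \frac{4}{a^{2} + t^{2}} \, dt = \frac{2 \pi}{a}.$$

Differentiating under the integral sign with respect to $a$,
$$\frac{dJ}{da} = \int_{0}^{\infty} - \frac{8 a}{\left(a^{2} + t^{2}\right)^{2}} \, dt = - \frac{2 \pi}{a^{2}},$$
so $\int_{0}^{\infty} \frac{4}{\left(a^{2} + t^{2}\right)^{2}} \, dt = \frac{\pi}{a^{3}}$.

Setting $a = 4$:
$$I = \frac{\pi}{64}.$$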